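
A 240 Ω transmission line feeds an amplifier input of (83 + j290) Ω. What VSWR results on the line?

VSWR ≈ 7.32

Γ = (Z_L − Z_0)/(Z_L + Z_0) = (-157 + j290)/(323 + j290)
|Γ| = 330/434 = 0.76
VSWR = (1 + |Γ|)/(1 − |Γ|) = 1.76/0.24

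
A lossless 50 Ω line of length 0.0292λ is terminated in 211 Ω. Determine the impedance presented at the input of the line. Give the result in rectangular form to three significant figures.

βl = 2π × 0.0292 = 10.5°
tan(βl) = tan(10.5°) = 0.186
Z_in = Z_0·(Z_L + jZ_0·tanβl)/(Z_0 + jZ_L·tanβl)
     = 50·(211 + j9.28)/(50 + j39.2)

Z_in ≈ 135 − j96.7 Ω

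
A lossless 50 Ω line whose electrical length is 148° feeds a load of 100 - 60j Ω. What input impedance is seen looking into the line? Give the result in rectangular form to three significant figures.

Z_in ≈ 85.6 + j62.9 Ω

tan(βl) = tan(148°) = -0.625
Z_in = Z_0·(Z_L + jZ_0·tanβl)/(Z_0 + jZ_L·tanβl)
     = 50·(100 − j91.2)/(12.5 − j62.5)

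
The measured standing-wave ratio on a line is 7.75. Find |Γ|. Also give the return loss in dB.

|Γ| = (S − 1)/(S + 1) = (7.75 − 1)/(7.75 + 1) = 6.75/8.75
RL = −20·log₁₀|Γ| = −20·log₁₀(0.771)

|Γ| ≈ 0.771; return loss ≈ 2.25 dB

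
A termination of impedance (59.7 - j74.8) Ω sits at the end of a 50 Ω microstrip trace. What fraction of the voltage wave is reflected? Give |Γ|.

Γ = (Z_L − Z_0)/(Z_L + Z_0) = (9.7 − j74.8)/(109.7 − j74.8)
|Γ| = 75.4/133

|Γ| ≈ 0.568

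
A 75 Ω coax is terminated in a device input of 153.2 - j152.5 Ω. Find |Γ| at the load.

|Γ| ≈ 0.624

Γ = (Z_L − Z_0)/(Z_L + Z_0) = (78.2 − j152.5)/(228.2 − j152.5)
|Γ| = 171/274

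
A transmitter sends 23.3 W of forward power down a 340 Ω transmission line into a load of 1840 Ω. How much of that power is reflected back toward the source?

Γ = (1840 − 340)/(1840 + 340) = 0.688
|Γ|² = 0.473
P_refl = |Γ|²·P_inc = 11 W, P_del = (1 − |Γ|²)·P_inc = 12.3 W

P_reflected ≈ 11 W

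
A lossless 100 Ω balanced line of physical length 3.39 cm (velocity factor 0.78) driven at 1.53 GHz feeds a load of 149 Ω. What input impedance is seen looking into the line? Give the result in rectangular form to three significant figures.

λ = v/f = 0.78·c / 1.53 GHz = 0.153 m
βl = 2π·l/λ = 2π × 0.222 = 79.8°
tan(βl) = tan(79.8°) = 5.56
Z_in = Z_0·(Z_L + jZ_0·tanβl)/(Z_0 + jZ_L·tanβl)
     = 100·(149 + j556)/(100 + j828)

Z_in ≈ 68.3 − j9.75 Ω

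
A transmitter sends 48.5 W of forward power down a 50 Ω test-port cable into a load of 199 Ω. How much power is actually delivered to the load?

P_delivered ≈ 31.1 W

Γ = (199 − 50)/(199 + 50) = 0.598
|Γ|² = 0.358
P_refl = |Γ|²·P_inc = 17.4 W, P_del = (1 − |Γ|²)·P_inc = 31.1 W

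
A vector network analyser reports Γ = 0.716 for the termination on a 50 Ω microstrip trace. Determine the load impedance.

Z_L = Z_0·(1 + Γ)/(1 − Γ) = 50·(1.72)/(0.284)

Z_L ≈ 302 Ω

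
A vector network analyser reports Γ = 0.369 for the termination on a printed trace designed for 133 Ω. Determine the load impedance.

Z_L ≈ 289 Ω

Z_L = Z_0·(1 + Γ)/(1 − Γ) = 133·(1.37)/(0.631)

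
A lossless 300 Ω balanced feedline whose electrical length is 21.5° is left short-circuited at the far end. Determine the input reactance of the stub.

tan(βl) = 0.394
For a short-circuited stub, Z_in = jZ_0·tan(βl)

X_in ≈ 118 Ω (inductive)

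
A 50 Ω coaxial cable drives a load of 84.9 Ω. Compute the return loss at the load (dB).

RL ≈ 11.7 dB

Γ = (84.9 − 50)/(84.9 + 50) = 0.259
RL = −20·log₁₀|Γ| = −20·log₁₀(0.259)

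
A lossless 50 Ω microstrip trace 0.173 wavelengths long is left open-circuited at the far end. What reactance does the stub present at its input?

βl = 2π × 0.173 = 62.3°
tan(βl) = 1.9
For an open-circuited stub, Z_in = −jZ_0·cot(βl) = −jZ_0/tan(βl)

X_in ≈ -26.3 Ω (capacitive)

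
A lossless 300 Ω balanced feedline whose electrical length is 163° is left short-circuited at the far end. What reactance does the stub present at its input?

X_in ≈ -91.7 Ω (capacitive)

tan(βl) = -0.306
For a short-circuited stub, Z_in = jZ_0·tan(βl)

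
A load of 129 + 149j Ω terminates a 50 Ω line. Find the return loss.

Γ = (79 + j149)/(179 + j149), |Γ| = 0.724
RL = −20·log₁₀|Γ| = −20·log₁₀(0.724)

RL ≈ 2.8 dB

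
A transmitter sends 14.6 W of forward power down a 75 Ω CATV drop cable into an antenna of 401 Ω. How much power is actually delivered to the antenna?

Γ = (401 − 75)/(401 + 75) = 0.685
|Γ|² = 0.469
P_refl = |Γ|²·P_inc = 6.85 W, P_del = (1 − |Γ|²)·P_inc = 7.75 W

P_delivered ≈ 7.75 W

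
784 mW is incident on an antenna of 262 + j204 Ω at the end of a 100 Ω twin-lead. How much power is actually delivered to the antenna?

|Γ| = |(162 + j204)/(362 + j204)| = 0.627
|Γ|² = 0.393
P_refl = |Γ|²·P_inc = 308 mW, P_del = (1 − |Γ|²)·P_inc = 476 mW

P_delivered ≈ 476 mW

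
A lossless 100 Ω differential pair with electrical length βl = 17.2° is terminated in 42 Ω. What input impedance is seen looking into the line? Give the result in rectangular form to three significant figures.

Z_in ≈ 45.3 + j25.1 Ω

tan(βl) = tan(17.2°) = 0.31
Z_in = Z_0·(Z_L + jZ_0·tanβl)/(Z_0 + jZ_L·tanβl)
     = 100·(42 + j31)/(100 + j13)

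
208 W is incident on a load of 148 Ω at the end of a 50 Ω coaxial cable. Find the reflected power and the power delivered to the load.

Γ = (148 − 50)/(148 + 50) = 0.495
|Γ|² = 0.245
P_refl = |Γ|²·P_inc = 51 W, P_del = (1 − |Γ|²)·P_inc = 157 W

P_reflected ≈ 51 W; P_delivered ≈ 157 W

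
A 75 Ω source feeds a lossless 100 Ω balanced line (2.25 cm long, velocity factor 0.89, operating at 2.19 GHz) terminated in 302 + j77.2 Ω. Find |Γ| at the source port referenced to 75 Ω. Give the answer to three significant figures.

λ = v/f = 0.89·c / 2.19 GHz = 0.122 m
βl = 2π·l/λ = 2π × 0.185 = 66.4°
tan(βl) = 2.29
Z_in = Z_0·(Z_L + jZ_0·tanβl)/(Z_0 + jZ_L·tanβl) = 38.9 − j47.9 Ω
Γ_s = (Z_in − Z_s)/(Z_in + Z_s) = (-36.1 − j47.9)/(114 − j47.9), |Γ_s| = 0.485

|Γ| ≈ 0.485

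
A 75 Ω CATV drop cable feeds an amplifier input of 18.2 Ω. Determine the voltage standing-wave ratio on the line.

VSWR ≈ 4.12

For a purely resistive load, VSWR = R_L/Z_0 or Z_0/R_L (whichever > 1) = 75/18.2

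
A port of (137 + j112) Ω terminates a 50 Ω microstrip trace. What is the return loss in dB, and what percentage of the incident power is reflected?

RL ≈ 3.73 dB; 42.3% of incident power reflected

Γ = (87 + j112)/(187 + j112), |Γ| = 0.651
RL = −20·log₁₀(0.651) = 3.73 dB
P_refl/P_inc = |Γ|² = 0.423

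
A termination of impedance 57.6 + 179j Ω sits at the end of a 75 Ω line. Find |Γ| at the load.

|Γ| ≈ 0.807

Γ = (Z_L − Z_0)/(Z_L + Z_0) = (-17.4 + j179)/(132.6 + j179)
|Γ| = 180/223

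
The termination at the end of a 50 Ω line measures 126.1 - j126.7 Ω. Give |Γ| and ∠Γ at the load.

Γ = (Z_L − Z_0)/(Z_L + Z_0) = (76.1 − j126.7)/(176.1 − j126.7)
|Γ| = 148/217 = 0.681

Γ ≈ 0.681 ∠ -23.3°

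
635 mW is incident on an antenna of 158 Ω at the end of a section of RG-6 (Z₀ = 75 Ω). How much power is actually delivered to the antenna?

P_delivered ≈ 554 mW

Γ = (158 − 75)/(158 + 75) = 0.356
|Γ|² = 0.127
P_refl = |Γ|²·P_inc = 80.6 mW, P_del = (1 − |Γ|²)·P_inc = 554 mW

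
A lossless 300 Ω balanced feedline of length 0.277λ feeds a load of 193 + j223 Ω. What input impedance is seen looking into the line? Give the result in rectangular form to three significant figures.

Z_in ≈ 159 − j174 Ω

βl = 2π × 0.277 = 99.7°
tan(βl) = tan(99.7°) = -5.84
Z_in = Z_0·(Z_L + jZ_0·tanβl)/(Z_0 + jZ_L·tanβl)
     = 300·(193 − j1530)/(1600 − j1130)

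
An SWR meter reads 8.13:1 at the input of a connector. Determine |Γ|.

|Γ| = (S − 1)/(S + 1) = (8.13 − 1)/(8.13 + 1) = 7.13/9.13

|Γ| ≈ 0.781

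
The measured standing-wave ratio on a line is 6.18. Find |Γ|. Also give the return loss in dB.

|Γ| ≈ 0.721; return loss ≈ 2.84 dB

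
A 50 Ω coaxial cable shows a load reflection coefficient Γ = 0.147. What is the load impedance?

Z_L = Z_0·(1 + Γ)/(1 − Γ) = 50·(1.15)/(0.853)

Z_L ≈ 67.2 Ω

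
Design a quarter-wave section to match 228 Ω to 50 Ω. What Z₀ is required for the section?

Z_qwt = √(Z_0·R_L) = √(50 × 228) = √11400

Z_qwt ≈ 107 Ω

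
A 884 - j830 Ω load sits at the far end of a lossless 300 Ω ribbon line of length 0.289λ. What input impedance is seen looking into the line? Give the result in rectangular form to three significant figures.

Z_in ≈ 62.6 + j128 Ω

βl = 2π × 0.289 = 104°
tan(βl) = tan(104°) = -4
Z_in = Z_0·(Z_L + jZ_0·tanβl)/(Z_0 + jZ_L·tanβl)
     = 300·(884 − j2030)/(-3020 − j3540)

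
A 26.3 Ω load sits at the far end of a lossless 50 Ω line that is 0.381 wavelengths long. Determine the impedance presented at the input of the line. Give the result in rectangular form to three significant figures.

βl = 2π × 0.381 = 137°
tan(βl) = tan(137°) = -0.927
Z_in = Z_0·(Z_L + jZ_0·tanβl)/(Z_0 + jZ_L·tanβl)
     = 50·(26.3 − j46.4)/(50 − j24.4)

Z_in ≈ 39.5 − j27.1 Ω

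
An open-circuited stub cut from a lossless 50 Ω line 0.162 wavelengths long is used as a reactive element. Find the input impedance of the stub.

βl = 2π × 0.162 = 58.3°
tan(βl) = 1.62
For an open-circuited stub, Z_in = −jZ_0·cot(βl) = −jZ_0/tan(βl)

Z_in ≈ −j30.9 Ω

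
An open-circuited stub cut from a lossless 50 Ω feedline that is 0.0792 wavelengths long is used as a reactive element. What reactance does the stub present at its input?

βl = 2π × 0.0792 = 28.5°
tan(βl) = 0.543
For an open-circuited stub, Z_in = −jZ_0·cot(βl) = −jZ_0/tan(βl)

X_in ≈ -92 Ω (capacitive)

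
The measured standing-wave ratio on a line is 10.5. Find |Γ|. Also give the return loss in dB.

|Γ| = (S − 1)/(S + 1) = (10.5 − 1)/(10.5 + 1) = 9.5/11.5
RL = −20·log₁₀|Γ| = −20·log₁₀(0.826)

|Γ| ≈ 0.826; return loss ≈ 1.66 dB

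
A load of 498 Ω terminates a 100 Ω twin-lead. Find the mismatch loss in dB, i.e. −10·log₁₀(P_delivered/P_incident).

Γ = (498 − 100)/(498 + 100) = 0.666
|Γ|² = 0.443, so P_del/P_inc = 1 − |Γ|² = 0.557
ML = −10·log₁₀(1 − |Γ|²)

mismatch loss ≈ 2.54 dB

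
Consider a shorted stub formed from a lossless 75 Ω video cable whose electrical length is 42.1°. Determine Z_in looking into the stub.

Z_in ≈ +j67.8 Ω

tan(βl) = 0.904
For a shorted stub, Z_in = jZ_0·tan(βl)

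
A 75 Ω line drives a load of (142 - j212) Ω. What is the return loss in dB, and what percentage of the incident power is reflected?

Γ = (67 − j212)/(217 − j212), |Γ| = 0.733
RL = −20·log₁₀(0.733) = 2.7 dB
P_refl/P_inc = |Γ|² = 0.537

RL ≈ 2.7 dB; 53.7% of incident power reflected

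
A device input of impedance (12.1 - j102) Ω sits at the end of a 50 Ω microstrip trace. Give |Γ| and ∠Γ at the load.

Γ = (Z_L − Z_0)/(Z_L + Z_0) = (-37.9 − j102)/(62.1 − j102)
|Γ| = 109/119 = 0.911

Γ ≈ 0.911 ∠ -51.7°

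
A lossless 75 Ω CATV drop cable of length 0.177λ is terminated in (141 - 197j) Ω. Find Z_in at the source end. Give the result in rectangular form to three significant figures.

Z_in ≈ 13.2 − j15.1 Ω

βl = 2π × 0.177 = 63.7°
tan(βl) = tan(63.7°) = 2.03
Z_in = Z_0·(Z_L + jZ_0·tanβl)/(Z_0 + jZ_L·tanβl)
     = 75·(141 − j45.1)/(474 + j286)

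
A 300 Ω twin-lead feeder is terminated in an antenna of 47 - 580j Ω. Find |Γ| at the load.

|Γ| ≈ 0.936

Γ = (Z_L − Z_0)/(Z_L + Z_0) = (-253 − j580)/(347 − j580)
|Γ| = 633/676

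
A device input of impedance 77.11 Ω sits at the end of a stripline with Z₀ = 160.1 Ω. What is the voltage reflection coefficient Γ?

Γ = -0.35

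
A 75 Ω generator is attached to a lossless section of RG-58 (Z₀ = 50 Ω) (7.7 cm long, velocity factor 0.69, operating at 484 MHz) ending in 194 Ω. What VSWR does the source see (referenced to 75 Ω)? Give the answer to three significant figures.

VSWR ≈ 5.25

λ = v/f = 0.69·c / 484 MHz = 0.428 m
βl = 2π·l/λ = 2π × 0.18 = 64.8°
tan(βl) = 2.13
Z_in = Z_0·(Z_L + jZ_0·tanβl)/(Z_0 + jZ_L·tanβl) = 15.5 − j21.6 Ω
Γ_s = (Z_in − Z_s)/(Z_in + Z_s) = (-59.5 − j21.6)/(90.5 − j21.6), |Γ_s| = 0.68
VSWR = (1 + |Γ_s|)/(1 − |Γ_s|)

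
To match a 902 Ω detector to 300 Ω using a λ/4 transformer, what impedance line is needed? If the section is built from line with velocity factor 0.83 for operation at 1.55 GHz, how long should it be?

Z_qwt ≈ 520 Ω; length ≈ 4.02 cm

Z_qwt = √(Z_0·R_L) = √(300 × 902) = √270600
λ = 0.83·c/f = 0.161 m, so l = λ/4 = 0.0402 m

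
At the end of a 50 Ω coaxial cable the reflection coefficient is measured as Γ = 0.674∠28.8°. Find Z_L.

Z_L = Z_0·(1 + Γ)/(1 − Γ) = 50·(1.59 + j0.325)/(0.409 − j0.325)

Z_L ≈ 99.9 + j119 Ω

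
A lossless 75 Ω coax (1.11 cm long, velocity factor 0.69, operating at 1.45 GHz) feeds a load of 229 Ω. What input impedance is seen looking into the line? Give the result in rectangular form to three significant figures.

Z_in ≈ 80.8 − j91.3 Ω

λ = v/f = 0.69·c / 1.45 GHz = 0.143 m
βl = 2π·l/λ = 2π × 0.0778 = 28°
tan(βl) = tan(28°) = 0.532
Z_in = Z_0·(Z_L + jZ_0·tanβl)/(Z_0 + jZ_L·tanβl)
     = 75·(229 + j39.9)/(75 + j122)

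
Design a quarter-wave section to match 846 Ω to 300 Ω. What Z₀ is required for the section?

Z_qwt ≈ 504 Ω

Z_qwt = √(Z_0·R_L) = √(300 × 846) = √253800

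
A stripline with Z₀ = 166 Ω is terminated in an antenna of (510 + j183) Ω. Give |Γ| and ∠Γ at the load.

Γ = (Z_L − Z_0)/(Z_L + Z_0) = (344 + j183)/(676 + j183)
|Γ| = 390/700 = 0.556

Γ ≈ 0.556 ∠ 12.9°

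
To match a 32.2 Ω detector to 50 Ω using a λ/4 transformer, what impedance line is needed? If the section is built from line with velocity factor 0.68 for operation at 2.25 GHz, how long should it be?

Z_qwt = √(Z_0·R_L) = √(50 × 32.2) = √1610
λ = 0.68·c/f = 0.0907 m, so l = λ/4 = 0.0227 m

Z_qwt ≈ 40.1 Ω; length ≈ 2.27 cm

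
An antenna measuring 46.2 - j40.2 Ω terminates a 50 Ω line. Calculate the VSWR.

VSWR ≈ 2.26

Γ = (Z_L − Z_0)/(Z_L + Z_0) = (-3.8 − j40.2)/(96.2 − j40.2)
|Γ| = 40.4/104 = 0.387
VSWR = (1 + |Γ|)/(1 − |Γ|) = 1.39/0.613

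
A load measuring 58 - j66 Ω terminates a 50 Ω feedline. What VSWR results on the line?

Γ = (Z_L − Z_0)/(Z_L + Z_0) = (8 − j66)/(108 − j66)
|Γ| = 66.5/127 = 0.525
VSWR = (1 + |Γ|)/(1 − |Γ|) = 1.53/0.475

VSWR ≈ 3.21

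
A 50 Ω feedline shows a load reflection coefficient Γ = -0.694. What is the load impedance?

Z_L = Z_0·(1 + Γ)/(1 − Γ) = 50·(0.306)/(1.69)

Z_L ≈ 9.03 Ω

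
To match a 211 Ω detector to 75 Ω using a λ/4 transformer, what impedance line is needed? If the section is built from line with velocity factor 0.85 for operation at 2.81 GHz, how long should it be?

Z_qwt ≈ 126 Ω; length ≈ 2.27 cm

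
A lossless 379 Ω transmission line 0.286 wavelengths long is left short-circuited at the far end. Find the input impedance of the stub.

Z_in ≈ −j1650 Ω

βl = 2π × 0.286 = 103°
tan(βl) = -4.35
For a short-circuited stub, Z_in = jZ_0·tan(βl)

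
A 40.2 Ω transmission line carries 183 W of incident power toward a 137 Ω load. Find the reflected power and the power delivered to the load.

P_reflected ≈ 54.6 W; P_delivered ≈ 128 W

Γ = (137 − 40.2)/(137 + 40.2) = 0.546
|Γ|² = 0.298
P_refl = |Γ|²·P_inc = 54.6 W, P_del = (1 − |Γ|²)·P_inc = 128 W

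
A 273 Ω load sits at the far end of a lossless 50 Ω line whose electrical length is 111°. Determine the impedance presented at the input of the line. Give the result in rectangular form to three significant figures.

tan(βl) = tan(111°) = -2.61
Z_in = Z_0·(Z_L + jZ_0·tanβl)/(Z_0 + jZ_L·tanβl)
     = 50·(273 − j130)/(50 − j711)

Z_in ≈ 10.5 + j18.5 Ω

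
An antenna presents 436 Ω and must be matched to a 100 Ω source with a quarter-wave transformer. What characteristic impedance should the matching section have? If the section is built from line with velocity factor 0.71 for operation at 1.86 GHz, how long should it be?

Z_qwt ≈ 209 Ω; length ≈ 2.86 cm

Z_qwt = √(Z_0·R_L) = √(100 × 436) = √43600
λ = 0.71·c/f = 0.115 m, so l = λ/4 = 0.0286 m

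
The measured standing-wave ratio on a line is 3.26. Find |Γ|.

|Γ| = (S − 1)/(S + 1) = (3.26 − 1)/(3.26 + 1) = 2.26/4.26

|Γ| ≈ 0.531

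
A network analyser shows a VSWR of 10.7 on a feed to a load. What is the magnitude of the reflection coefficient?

|Γ| = (S − 1)/(S + 1) = (10.7 − 1)/(10.7 + 1) = 9.7/11.7

|Γ| ≈ 0.829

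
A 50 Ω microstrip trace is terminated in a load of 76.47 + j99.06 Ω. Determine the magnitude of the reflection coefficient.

|Γ| ≈ 0.638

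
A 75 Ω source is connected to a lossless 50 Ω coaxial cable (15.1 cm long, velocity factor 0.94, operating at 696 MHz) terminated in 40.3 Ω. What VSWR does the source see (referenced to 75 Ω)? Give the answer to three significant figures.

VSWR ≈ 1.58

λ = v/f = 0.94·c / 696 MHz = 0.405 m
βl = 2π·l/λ = 2π × 0.373 = 134°
tan(βl) = -1.03
Z_in = Z_0·(Z_L + jZ_0·tanβl)/(Z_0 + jZ_L·tanβl) = 49.2 − j10.7 Ω
Γ_s = (Z_in − Z_s)/(Z_in + Z_s) = (-25.8 − j10.7)/(124 − j10.7), |Γ_s| = 0.224
VSWR = (1 + |Γ_s|)/(1 − |Γ_s|)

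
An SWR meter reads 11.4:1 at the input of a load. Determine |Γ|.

|Γ| ≈ 0.839

|Γ| = (S − 1)/(S + 1) = (11.4 − 1)/(11.4 + 1) = 10.4/12.4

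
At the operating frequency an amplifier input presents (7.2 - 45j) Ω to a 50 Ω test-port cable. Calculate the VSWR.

VSWR ≈ 12.6

Γ = (Z_L − Z_0)/(Z_L + Z_0) = (-42.8 − j45)/(57.2 − j45)
|Γ| = 62.1/72.8 = 0.853
VSWR = (1 + |Γ|)/(1 − |Γ|) = 1.85/0.147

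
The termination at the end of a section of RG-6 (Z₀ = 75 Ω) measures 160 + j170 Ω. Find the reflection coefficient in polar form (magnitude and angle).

Γ = (Z_L − Z_0)/(Z_L + Z_0) = (85 + j170)/(235 + j170)
|Γ| = 190/290 = 0.655

Γ ≈ 0.655 ∠ 27.6°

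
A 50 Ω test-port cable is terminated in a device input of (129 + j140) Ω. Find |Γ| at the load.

|Γ| ≈ 0.707

Γ = (Z_L − Z_0)/(Z_L + Z_0) = (79 + j140)/(179 + j140)
|Γ| = 161/227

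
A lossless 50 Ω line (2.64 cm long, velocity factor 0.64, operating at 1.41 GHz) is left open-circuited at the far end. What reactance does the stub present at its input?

X_in ≈ -18.4 Ω (capacitive)

λ = v/f = 0.64·c / 1.41 GHz = 0.136 m
βl = 2π·l/λ = 2π × 0.194 = 69.8°
tan(βl) = 2.72
For an open-circuited stub, Z_in = −jZ_0·cot(βl) = −jZ_0/tan(βl)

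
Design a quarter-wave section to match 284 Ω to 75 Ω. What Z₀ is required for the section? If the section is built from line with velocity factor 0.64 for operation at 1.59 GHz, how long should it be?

Z_qwt ≈ 146 Ω; length ≈ 3.02 cm

Z_qwt = √(Z_0·R_L) = √(75 × 284) = √21300
λ = 0.64·c/f = 0.121 m, so l = λ/4 = 0.0302 m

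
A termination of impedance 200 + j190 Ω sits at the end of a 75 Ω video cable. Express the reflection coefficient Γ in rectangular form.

Γ = (Z_L − Z_0)/(Z_L + Z_0) = (125 + j190)/(275 + j190)

Γ ≈ 0.631 + j0.255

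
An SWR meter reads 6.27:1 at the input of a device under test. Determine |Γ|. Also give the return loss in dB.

|Γ| = (S − 1)/(S + 1) = (6.27 − 1)/(6.27 + 1) = 5.27/7.27
RL = −20·log₁₀|Γ| = −20·log₁₀(0.725)

|Γ| ≈ 0.725; return loss ≈ 2.79 dB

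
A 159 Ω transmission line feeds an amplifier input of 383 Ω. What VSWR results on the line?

Γ = (383 − 159)/(383 + 159) = 0.413
VSWR = (1 + 0.413)/(1 − 0.413)

VSWR ≈ 2.41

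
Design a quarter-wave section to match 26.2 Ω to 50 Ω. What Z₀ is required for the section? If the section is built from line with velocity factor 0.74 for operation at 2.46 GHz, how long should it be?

Z_qwt ≈ 36.2 Ω; length ≈ 2.26 cm

Z_qwt = √(Z_0·R_L) = √(50 × 26.2) = √1310
λ = 0.74·c/f = 0.0902 m, so l = λ/4 = 0.0226 m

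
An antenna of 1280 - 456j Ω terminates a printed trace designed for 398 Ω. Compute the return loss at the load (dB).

RL ≈ 4.87 dB

Γ = (882 − j456)/(1678 − j456), |Γ| = 0.571
RL = −20·log₁₀|Γ| = −20·log₁₀(0.571)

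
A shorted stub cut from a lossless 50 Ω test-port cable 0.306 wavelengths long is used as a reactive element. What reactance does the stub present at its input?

X_in ≈ -136 Ω (capacitive)

βl = 2π × 0.306 = 110°
tan(βl) = -2.72
For a shorted stub, Z_in = jZ_0·tan(βl)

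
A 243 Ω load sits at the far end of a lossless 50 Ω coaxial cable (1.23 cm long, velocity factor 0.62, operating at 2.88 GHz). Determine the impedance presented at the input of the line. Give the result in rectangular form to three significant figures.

λ = v/f = 0.62·c / 2.88 GHz = 0.0646 m
βl = 2π·l/λ = 2π × 0.19 = 68.6°
tan(βl) = tan(68.6°) = 2.55
Z_in = Z_0·(Z_L + jZ_0·tanβl)/(Z_0 + jZ_L·tanβl)
     = 50·(243 + j127)/(50 + j619)

Z_in ≈ 11.8 − j18.7 Ω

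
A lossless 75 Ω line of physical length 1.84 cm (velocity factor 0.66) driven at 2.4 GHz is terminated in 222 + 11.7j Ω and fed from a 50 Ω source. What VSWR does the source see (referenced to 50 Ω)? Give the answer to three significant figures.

λ = v/f = 0.66·c / 2.4 GHz = 0.0825 m
βl = 2π·l/λ = 2π × 0.223 = 80.3°
tan(βl) = 5.84
Z_in = Z_0·(Z_L + jZ_0·tanβl)/(Z_0 + jZ_L·tanβl) = 26.1 − j12.7 Ω
Γ_s = (Z_in − Z_s)/(Z_in + Z_s) = (-23.9 − j12.7)/(76.1 − j12.7), |Γ_s| = 0.351
VSWR = (1 + |Γ_s|)/(1 − |Γ_s|)

VSWR ≈ 2.08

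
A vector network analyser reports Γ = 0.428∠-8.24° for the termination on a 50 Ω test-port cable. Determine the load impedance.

Z_L = Z_0·(1 + Γ)/(1 − Γ) = 50·(1.42 − j0.0613)/(0.576 + j0.0613)

Z_L ≈ 122 − j18.3 Ω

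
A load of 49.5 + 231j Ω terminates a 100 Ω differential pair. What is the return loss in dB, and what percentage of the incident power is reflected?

RL ≈ 1.32 dB; 73.8% of incident power reflected

Γ = (-50.5 + j231)/(149.5 + j231), |Γ| = 0.859
RL = −20·log₁₀(0.859) = 1.32 dB
P_refl/P_inc = |Γ|² = 0.738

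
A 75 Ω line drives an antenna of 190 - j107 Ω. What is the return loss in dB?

Γ = (115 − j107)/(265 − j107), |Γ| = 0.55
RL = −20·log₁₀|Γ| = −20·log₁₀(0.55)

RL ≈ 5.2 dB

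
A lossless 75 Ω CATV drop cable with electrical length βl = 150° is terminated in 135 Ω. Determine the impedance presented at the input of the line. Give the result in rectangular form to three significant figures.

tan(βl) = tan(150°) = -0.577
Z_in = Z_0·(Z_L + jZ_0·tanβl)/(Z_0 + jZ_L·tanβl)
     = 75·(135 − j43.3)/(75 − j77.9)

Z_in ≈ 86.5 + j46.6 Ω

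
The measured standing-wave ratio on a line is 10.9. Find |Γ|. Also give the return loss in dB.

|Γ| = (S − 1)/(S + 1) = (10.9 − 1)/(10.9 + 1) = 9.9/11.9
RL = −20·log₁₀|Γ| = −20·log₁₀(0.832)

|Γ| ≈ 0.832; return loss ≈ 1.6 dB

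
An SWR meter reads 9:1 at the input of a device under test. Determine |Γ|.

|Γ| ≈ 0.8

|Γ| = (S − 1)/(S + 1) = (9 − 1)/(9 + 1) = 8/10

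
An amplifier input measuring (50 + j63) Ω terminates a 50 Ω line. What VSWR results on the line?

Γ = (Z_L − Z_0)/(Z_L + Z_0) = (0 + j63)/(100 + j63)
|Γ| = 63/118 = 0.533
VSWR = (1 + |Γ|)/(1 − |Γ|) = 1.53/0.467

VSWR ≈ 3.28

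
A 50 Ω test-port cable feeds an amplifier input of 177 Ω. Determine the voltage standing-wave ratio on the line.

VSWR ≈ 3.54

Γ = (177 − 50)/(177 + 50) = 0.559
VSWR = (1 + 0.559)/(1 − 0.559)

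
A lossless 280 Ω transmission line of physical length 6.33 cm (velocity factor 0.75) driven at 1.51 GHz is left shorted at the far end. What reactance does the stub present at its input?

X_in ≈ -143 Ω (capacitive)

λ = v/f = 0.75·c / 1.51 GHz = 0.149 m
βl = 2π·l/λ = 2π × 0.425 = 153°
tan(βl) = -0.511
For a shorted stub, Z_in = jZ_0·tan(βl)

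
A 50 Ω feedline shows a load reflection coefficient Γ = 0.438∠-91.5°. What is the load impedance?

Z_L = Z_0·(1 + Γ)/(1 − Γ) = 50·(0.989 − j0.438)/(1.01 + j0.438)

Z_L ≈ 33.3 − j36 Ω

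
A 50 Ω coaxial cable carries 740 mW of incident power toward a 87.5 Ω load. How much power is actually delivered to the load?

Γ = (87.5 − 50)/(87.5 + 50) = 0.273
|Γ|² = 0.0744
P_refl = |Γ|²·P_inc = 55 mW, P_del = (1 − |Γ|²)·P_inc = 685 mW

P_delivered ≈ 685 mW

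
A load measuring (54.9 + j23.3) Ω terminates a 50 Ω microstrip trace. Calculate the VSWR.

VSWR ≈ 1.57

Γ = (Z_L − Z_0)/(Z_L + Z_0) = (4.9 + j23.3)/(104.9 + j23.3)
|Γ| = 23.8/107 = 0.222
VSWR = (1 + |Γ|)/(1 − |Γ|) = 1.22/0.778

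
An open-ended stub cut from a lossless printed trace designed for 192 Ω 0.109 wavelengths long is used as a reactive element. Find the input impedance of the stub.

Z_in ≈ −j235 Ω

βl = 2π × 0.109 = 39.2°
tan(βl) = 0.817
For an open-ended stub, Z_in = −jZ_0·cot(βl) = −jZ_0/tan(βl)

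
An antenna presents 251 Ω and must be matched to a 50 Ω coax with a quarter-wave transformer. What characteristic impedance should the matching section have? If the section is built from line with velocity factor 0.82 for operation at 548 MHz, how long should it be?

Z_qwt = √(Z_0·R_L) = √(50 × 251) = √12550
λ = 0.82·c/f = 0.449 m, so l = λ/4 = 0.112 m

Z_qwt ≈ 112 Ω; length ≈ 11.2 cm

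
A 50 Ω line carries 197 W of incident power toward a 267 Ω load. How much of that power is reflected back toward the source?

Γ = (267 − 50)/(267 + 50) = 0.685
|Γ|² = 0.469
P_refl = |Γ|²·P_inc = 92.3 W, P_del = (1 − |Γ|²)·P_inc = 105 W

P_reflected ≈ 92.3 W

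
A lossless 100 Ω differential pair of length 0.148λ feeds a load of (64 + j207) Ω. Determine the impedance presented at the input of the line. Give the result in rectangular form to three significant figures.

βl = 2π × 0.148 = 53.3°
tan(βl) = tan(53.3°) = 1.34
Z_in = Z_0·(Z_L + jZ_0·tanβl)/(Z_0 + jZ_L·tanβl)
     = 100·(64 + j341)/(-178 + j85.8)

Z_in ≈ 46.1 − j170 Ω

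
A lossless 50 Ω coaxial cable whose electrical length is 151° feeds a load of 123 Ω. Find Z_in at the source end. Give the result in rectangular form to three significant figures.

tan(βl) = tan(151°) = -0.554
Z_in = Z_0·(Z_L + jZ_0·tanβl)/(Z_0 + jZ_L·tanβl)
     = 50·(123 − j27.7)/(50 − j68.2)

Z_in ≈ 56.2 + j49 Ω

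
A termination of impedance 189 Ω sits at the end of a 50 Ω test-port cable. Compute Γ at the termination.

Γ = (Z_L − Z_0)/(Z_L + Z_0) = (189 − 50)/(189 + 50) = 139/239

Γ = 0.582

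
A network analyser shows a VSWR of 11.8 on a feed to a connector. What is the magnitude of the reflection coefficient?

|Γ| ≈ 0.844

|Γ| = (S − 1)/(S + 1) = (11.8 − 1)/(11.8 + 1) = 10.8/12.8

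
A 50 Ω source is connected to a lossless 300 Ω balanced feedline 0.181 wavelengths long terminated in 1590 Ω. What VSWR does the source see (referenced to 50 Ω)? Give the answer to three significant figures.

VSWR ≈ 7.14

βl = 2π × 0.181 = 65.2°
tan(βl) = 2.16
Z_in = Z_0·(Z_L + jZ_0·tanβl)/(Z_0 + jZ_L·tanβl) = 68.2 − j133 Ω
Γ_s = (Z_in − Z_s)/(Z_in + Z_s) = (18.2 − j133)/(118 − j133), |Γ_s| = 0.754
VSWR = (1 + |Γ_s|)/(1 − |Γ_s|)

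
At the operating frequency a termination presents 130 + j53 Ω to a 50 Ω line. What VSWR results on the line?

VSWR ≈ 3.09

Γ = (Z_L − Z_0)/(Z_L + Z_0) = (80 + j53)/(180 + j53)
|Γ| = 96/188 = 0.511
VSWR = (1 + |Γ|)/(1 − |Γ|) = 1.51/0.489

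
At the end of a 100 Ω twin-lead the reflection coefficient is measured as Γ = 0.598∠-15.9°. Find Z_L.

Z_L ≈ 310 − j158 Ω

Z_L = Z_0·(1 + Γ)/(1 − Γ) = 100·(1.58 − j0.164)/(0.425 + j0.164)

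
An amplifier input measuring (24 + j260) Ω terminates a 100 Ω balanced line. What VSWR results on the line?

VSWR ≈ 32.5

Γ = (Z_L − Z_0)/(Z_L + Z_0) = (-76 + j260)/(124 + j260)
|Γ| = 271/288 = 0.94
VSWR = (1 + |Γ|)/(1 − |Γ|) = 1.94/0.0596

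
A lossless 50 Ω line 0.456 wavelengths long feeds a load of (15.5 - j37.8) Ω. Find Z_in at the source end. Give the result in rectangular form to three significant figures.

βl = 2π × 0.456 = 164°
tan(βl) = tan(164°) = -0.284
Z_in = Z_0·(Z_L + jZ_0·tanβl)/(Z_0 + jZ_L·tanβl)
     = 50·(15.5 − j52)/(39.3 − j4.4)

Z_in ≈ 26.8 − j63.2 Ω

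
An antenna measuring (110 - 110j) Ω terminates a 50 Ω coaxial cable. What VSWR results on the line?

Γ = (Z_L − Z_0)/(Z_L + Z_0) = (60 − j110)/(160 − j110)
|Γ| = 125/194 = 0.645
VSWR = (1 + |Γ|)/(1 − |Γ|) = 1.65/0.355

VSWR ≈ 4.64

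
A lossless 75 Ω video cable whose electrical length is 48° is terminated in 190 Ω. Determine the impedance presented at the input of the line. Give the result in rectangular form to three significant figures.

tan(βl) = tan(48°) = 1.11
Z_in = Z_0·(Z_L + jZ_0·tanβl)/(Z_0 + jZ_L·tanβl)
     = 75·(190 + j83.3)/(75 + j211)

Z_in ≈ 47.6 − j50.6 Ω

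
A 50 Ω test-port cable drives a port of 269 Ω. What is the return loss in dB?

RL ≈ 3.27 dB

Γ = (269 − 50)/(269 + 50) = 0.687
RL = −20·log₁₀|Γ| = −20·log₁₀(0.687)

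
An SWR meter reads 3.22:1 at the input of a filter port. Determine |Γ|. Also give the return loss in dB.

|Γ| = (S − 1)/(S + 1) = (3.22 − 1)/(3.22 + 1) = 2.22/4.22
RL = −20·log₁₀|Γ| = −20·log₁₀(0.526)

|Γ| ≈ 0.526; return loss ≈ 5.58 dB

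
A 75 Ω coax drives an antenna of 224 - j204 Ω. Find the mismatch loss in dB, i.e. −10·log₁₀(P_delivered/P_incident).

Γ = (149 − j204)/(299 − j204), |Γ| = 0.698
|Γ|² = 0.487, so P_del/P_inc = 1 − |Γ|² = 0.513
ML = −10·log₁₀(1 − |Γ|²)

mismatch loss ≈ 2.9 dB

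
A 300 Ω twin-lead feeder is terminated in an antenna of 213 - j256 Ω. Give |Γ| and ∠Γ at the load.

Γ ≈ 0.472 ∠ -82.2°

Γ = (Z_L − Z_0)/(Z_L + Z_0) = (-87 − j256)/(513 − j256)
|Γ| = 270/573 = 0.472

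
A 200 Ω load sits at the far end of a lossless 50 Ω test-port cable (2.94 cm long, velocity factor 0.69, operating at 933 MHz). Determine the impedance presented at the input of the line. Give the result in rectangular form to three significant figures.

λ = v/f = 0.69·c / 933 MHz = 0.222 m
βl = 2π·l/λ = 2π × 0.133 = 47.7°
tan(βl) = tan(47.7°) = 1.1
Z_in = Z_0·(Z_L + jZ_0·tanβl)/(Z_0 + jZ_L·tanβl)
     = 50·(200 + j55)/(50 + j220)

Z_in ≈ 21.7 − j40.5 Ω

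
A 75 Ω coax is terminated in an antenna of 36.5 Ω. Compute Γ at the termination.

Γ = -0.345

Γ = (Z_L − Z_0)/(Z_L + Z_0) = (36.5 − 75)/(36.5 + 75) = -38.5/111.5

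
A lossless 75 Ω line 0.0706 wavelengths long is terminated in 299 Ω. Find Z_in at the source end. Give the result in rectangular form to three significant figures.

Z_in ≈ 79.9 − j116 Ω

βl = 2π × 0.0706 = 25.4°
tan(βl) = tan(25.4°) = 0.475
Z_in = Z_0·(Z_L + jZ_0·tanβl)/(Z_0 + jZ_L·tanβl)
     = 75·(299 + j35.6)/(75 + j142)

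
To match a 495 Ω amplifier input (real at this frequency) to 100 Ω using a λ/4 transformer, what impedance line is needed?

Z_qwt ≈ 222 Ω

Z_qwt = √(Z_0·R_L) = √(100 × 495) = √49500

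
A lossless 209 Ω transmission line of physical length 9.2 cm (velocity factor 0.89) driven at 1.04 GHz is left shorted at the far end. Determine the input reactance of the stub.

X_in ≈ -258 Ω (capacitive)

λ = v/f = 0.89·c / 1.04 GHz = 0.257 m
βl = 2π·l/λ = 2π × 0.358 = 129°
tan(βl) = -1.23
For a shorted stub, Z_in = jZ_0·tan(βl)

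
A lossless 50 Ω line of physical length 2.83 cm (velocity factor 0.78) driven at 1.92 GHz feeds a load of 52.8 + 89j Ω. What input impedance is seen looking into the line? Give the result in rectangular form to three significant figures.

λ = v/f = 0.78·c / 1.92 GHz = 0.122 m
βl = 2π·l/λ = 2π × 0.232 = 83.6°
tan(βl) = tan(83.6°) = 8.91
Z_in = Z_0·(Z_L + jZ_0·tanβl)/(Z_0 + jZ_L·tanβl)
     = 50·(52.8 + j534)/(-743 + j470)

Z_in ≈ 13.7 − j27.3 Ω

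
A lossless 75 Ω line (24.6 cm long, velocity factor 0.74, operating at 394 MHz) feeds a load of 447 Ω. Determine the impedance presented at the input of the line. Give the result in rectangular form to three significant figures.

λ = v/f = 0.74·c / 394 MHz = 0.563 m
βl = 2π·l/λ = 2π × 0.437 = 157°
tan(βl) = tan(157°) = -0.421
Z_in = Z_0·(Z_L + jZ_0·tanβl)/(Z_0 + jZ_L·tanβl)
     = 75·(447 − j31.6)/(75 − j188)

Z_in ≈ 72.2 + j149 Ω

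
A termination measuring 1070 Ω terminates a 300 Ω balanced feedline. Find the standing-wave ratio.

For a purely resistive load, VSWR = R_L/Z_0 or Z_0/R_L (whichever > 1) = 1070/300

VSWR ≈ 3.57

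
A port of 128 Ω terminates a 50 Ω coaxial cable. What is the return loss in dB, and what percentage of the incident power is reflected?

Γ = (128 − 50)/(128 + 50) = 0.438
RL = −20·log₁₀(0.438) = 7.17 dB
P_refl/P_inc = |Γ|² = 0.192

RL ≈ 7.17 dB; 19.2% of incident power reflected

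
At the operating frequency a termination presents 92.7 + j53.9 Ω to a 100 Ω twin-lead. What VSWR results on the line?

Γ = (Z_L − Z_0)/(Z_L + Z_0) = (-7.3 + j53.9)/(192.7 + j53.9)
|Γ| = 54.4/200 = 0.272
VSWR = (1 + |Γ|)/(1 − |Γ|) = 1.27/0.728

VSWR ≈ 1.75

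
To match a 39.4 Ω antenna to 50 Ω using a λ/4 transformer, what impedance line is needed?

Z_qwt = √(Z_0·R_L) = √(50 × 39.4) = √1970

Z_qwt ≈ 44.4 Ω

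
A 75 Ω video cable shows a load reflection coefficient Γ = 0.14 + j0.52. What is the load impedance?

Z_L ≈ 52.7 + j77.2 Ω

Z_L = Z_0·(1 + Γ)/(1 − Γ) = 75·(1.14 + j0.52)/(0.86 − j0.52)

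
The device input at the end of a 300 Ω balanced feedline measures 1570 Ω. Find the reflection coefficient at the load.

Γ = (Z_L − Z_0)/(Z_L + Z_0) = (1570 − 300)/(1570 + 300) = 1270/1870

Γ = 0.679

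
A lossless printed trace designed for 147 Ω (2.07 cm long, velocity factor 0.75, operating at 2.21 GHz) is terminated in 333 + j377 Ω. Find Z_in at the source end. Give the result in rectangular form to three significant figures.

Z_in ≈ 35.4 − j79.8 Ω

λ = v/f = 0.75·c / 2.21 GHz = 0.102 m
βl = 2π·l/λ = 2π × 0.203 = 73.2°
tan(βl) = tan(73.2°) = 3.31
Z_in = Z_0·(Z_L + jZ_0·tanβl)/(Z_0 + jZ_L·tanβl)
     = 147·(333 + j864)/(-1100 + j1100)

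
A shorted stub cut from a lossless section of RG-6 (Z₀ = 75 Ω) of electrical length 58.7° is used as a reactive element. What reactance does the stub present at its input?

X_in ≈ 123 Ω (inductive)

tan(βl) = 1.64
For a shorted stub, Z_in = jZ_0·tan(βl)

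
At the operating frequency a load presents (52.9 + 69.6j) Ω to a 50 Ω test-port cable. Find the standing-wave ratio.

Γ = (Z_L − Z_0)/(Z_L + Z_0) = (2.9 + j69.6)/(102.9 + j69.6)
|Γ| = 69.7/124 = 0.561
VSWR = (1 + |Γ|)/(1 − |Γ|) = 1.56/0.439

VSWR ≈ 3.55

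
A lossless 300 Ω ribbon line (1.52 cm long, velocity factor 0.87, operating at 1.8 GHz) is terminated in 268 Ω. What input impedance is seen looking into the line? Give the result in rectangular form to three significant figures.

Z_in ≈ 290 + j31.7 Ω

λ = v/f = 0.87·c / 1.8 GHz = 0.145 m
βl = 2π·l/λ = 2π × 0.105 = 37.7°
tan(βl) = tan(37.7°) = 0.774
Z_in = Z_0·(Z_L + jZ_0·tanβl)/(Z_0 + jZ_L·tanβl)
     = 300·(268 + j232)/(300 + j207)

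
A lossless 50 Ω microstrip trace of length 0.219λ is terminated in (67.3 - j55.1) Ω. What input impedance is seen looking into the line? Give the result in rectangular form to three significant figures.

βl = 2π × 0.219 = 78.8°
tan(βl) = tan(78.8°) = 5.07
Z_in = Z_0·(Z_L + jZ_0·tanβl)/(Z_0 + jZ_L·tanβl)
     = 50·(67.3 + j198)/(329 + j341)

Z_in ≈ 20 + j9.42 Ω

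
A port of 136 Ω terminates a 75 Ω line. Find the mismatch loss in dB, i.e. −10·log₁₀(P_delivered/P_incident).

Γ = (136 − 75)/(136 + 75) = 0.289
|Γ|² = 0.0836, so P_del/P_inc = 1 − |Γ|² = 0.916
ML = −10·log₁₀(1 − |Γ|²)

mismatch loss ≈ 0.379 dB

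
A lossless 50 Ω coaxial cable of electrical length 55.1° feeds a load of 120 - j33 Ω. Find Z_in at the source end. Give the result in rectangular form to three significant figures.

tan(βl) = tan(55.1°) = 1.43
Z_in = Z_0·(Z_L + jZ_0·tanβl)/(Z_0 + jZ_L·tanβl)
     = 50·(120 + j38.7)/(97.3 + j172)

Z_in ≈ 23.5 − j21.6 Ω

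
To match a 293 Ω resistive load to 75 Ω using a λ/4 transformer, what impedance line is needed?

Z_qwt = √(Z_0·R_L) = √(75 × 293) = √21980

Z_qwt ≈ 148 Ω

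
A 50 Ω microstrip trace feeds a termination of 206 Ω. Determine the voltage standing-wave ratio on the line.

Γ = (206 − 50)/(206 + 50) = 0.609
VSWR = (1 + 0.609)/(1 − 0.609)

VSWR ≈ 4.12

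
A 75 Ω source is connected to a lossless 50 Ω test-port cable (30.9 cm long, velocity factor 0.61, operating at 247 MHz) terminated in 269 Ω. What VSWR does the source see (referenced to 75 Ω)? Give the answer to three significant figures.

VSWR ≈ 4.73

λ = v/f = 0.61·c / 247 MHz = 0.741 m
βl = 2π·l/λ = 2π × 0.417 = 150°
tan(βl) = -0.574
Z_in = Z_0·(Z_L + jZ_0·tanβl)/(Z_0 + jZ_L·tanβl) = 33.9 + j76.1 Ω
Γ_s = (Z_in − Z_s)/(Z_in + Z_s) = (-41.1 + j76.1)/(109 + j76.1), |Γ_s| = 0.651
VSWR = (1 + |Γ_s|)/(1 − |Γ_s|)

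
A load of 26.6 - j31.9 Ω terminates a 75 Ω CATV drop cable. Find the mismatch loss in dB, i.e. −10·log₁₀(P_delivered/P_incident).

Γ = (-48.4 − j31.9)/(101.6 − j31.9), |Γ| = 0.544
|Γ|² = 0.296, so P_del/P_inc = 1 − |Γ|² = 0.704
ML = −10·log₁₀(1 − |Γ|²)

mismatch loss ≈ 1.53 dB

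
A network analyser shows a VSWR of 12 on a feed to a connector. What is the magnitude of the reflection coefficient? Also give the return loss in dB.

|Γ| ≈ 0.846; return loss ≈ 1.45 dB

|Γ| = (S − 1)/(S + 1) = (12 − 1)/(12 + 1) = 11/13
RL = −20·log₁₀|Γ| = −20·log₁₀(0.846)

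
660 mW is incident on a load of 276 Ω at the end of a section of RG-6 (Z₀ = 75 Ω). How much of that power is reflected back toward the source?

Γ = (276 − 75)/(276 + 75) = 0.573
|Γ|² = 0.328
P_refl = |Γ|²·P_inc = 216 mW, P_del = (1 − |Γ|²)·P_inc = 444 mW

P_reflected ≈ 216 mW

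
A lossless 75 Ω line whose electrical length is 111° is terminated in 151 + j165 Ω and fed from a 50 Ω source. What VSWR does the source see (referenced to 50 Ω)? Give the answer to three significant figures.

VSWR ≈ 3.19

tan(βl) = -2.61
Z_in = Z_0·(Z_L + jZ_0·tanβl)/(Z_0 + jZ_L·tanβl) = 16.1 + j8.07 Ω
Γ_s = (Z_in − Z_s)/(Z_in + Z_s) = (-33.9 + j8.07)/(66.1 + j8.07), |Γ_s| = 0.522
VSWR = (1 + |Γ_s|)/(1 − |Γ_s|)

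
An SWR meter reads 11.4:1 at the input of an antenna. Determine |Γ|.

|Γ| = (S − 1)/(S + 1) = (11.4 − 1)/(11.4 + 1) = 10.4/12.4

|Γ| ≈ 0.839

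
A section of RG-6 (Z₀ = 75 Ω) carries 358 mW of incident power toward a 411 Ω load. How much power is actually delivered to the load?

Γ = (411 − 75)/(411 + 75) = 0.691
|Γ|² = 0.478
P_refl = |Γ|²·P_inc = 171 mW, P_del = (1 − |Γ|²)·P_inc = 187 mW

P_delivered ≈ 187 mW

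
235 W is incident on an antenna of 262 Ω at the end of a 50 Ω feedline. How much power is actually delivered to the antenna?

P_delivered ≈ 126 W

Γ = (262 − 50)/(262 + 50) = 0.679
|Γ|² = 0.462
P_refl = |Γ|²·P_inc = 109 W, P_del = (1 − |Γ|²)·P_inc = 126 W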